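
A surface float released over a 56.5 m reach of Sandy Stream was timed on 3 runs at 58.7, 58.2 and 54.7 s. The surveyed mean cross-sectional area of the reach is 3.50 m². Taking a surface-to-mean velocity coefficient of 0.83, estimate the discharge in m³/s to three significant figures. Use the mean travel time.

t̄ = (58.7 + 58.2 + 54.7) / 3 = 57.2 s
v_surface = L / t̄ = 56.5 / 57.2 = 0.9878 m/s
v_mean = 0.83 × 0.9878 = 0.8198 m/s
Q = A × v_mean = 3.50 × 0.8198 = 2.869 m³/s

2.87 m³/s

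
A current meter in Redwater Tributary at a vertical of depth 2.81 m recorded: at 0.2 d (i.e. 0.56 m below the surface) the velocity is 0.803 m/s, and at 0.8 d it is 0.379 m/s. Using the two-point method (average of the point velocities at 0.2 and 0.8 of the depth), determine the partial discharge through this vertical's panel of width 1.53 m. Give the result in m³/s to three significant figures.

2.54 m³/s

v̄ = (0.803 + 0.379) / 2 = 0.5910 m/s
q = v̄ × d × w = 0.5910 × 2.81 × 1.53 = 2.541 m³/s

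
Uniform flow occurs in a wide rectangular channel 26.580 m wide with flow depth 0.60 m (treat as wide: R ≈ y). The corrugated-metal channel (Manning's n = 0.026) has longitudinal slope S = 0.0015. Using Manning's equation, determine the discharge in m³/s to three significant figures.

A = b·y = 26.580 × 0.60 = 15.95 m²
Wide channel: R ≈ y = 0.60 m
Q = (1/n)·A·R^(2/3)·S^(1/2) = (1/0.026) × 15.95 × 0.6000^(2/3) × 0.0015^(1/2) = 16.90 m³/s

16.9 m³/s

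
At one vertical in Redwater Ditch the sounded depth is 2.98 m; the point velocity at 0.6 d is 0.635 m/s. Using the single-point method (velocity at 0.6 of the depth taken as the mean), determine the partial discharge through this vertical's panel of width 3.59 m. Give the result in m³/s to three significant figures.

6.79 m³/s

v̄ = v₀.₆ = 0.635 m/s
q = v̄ × d × w = 0.6350 × 2.98 × 3.59 = 6.793 m³/s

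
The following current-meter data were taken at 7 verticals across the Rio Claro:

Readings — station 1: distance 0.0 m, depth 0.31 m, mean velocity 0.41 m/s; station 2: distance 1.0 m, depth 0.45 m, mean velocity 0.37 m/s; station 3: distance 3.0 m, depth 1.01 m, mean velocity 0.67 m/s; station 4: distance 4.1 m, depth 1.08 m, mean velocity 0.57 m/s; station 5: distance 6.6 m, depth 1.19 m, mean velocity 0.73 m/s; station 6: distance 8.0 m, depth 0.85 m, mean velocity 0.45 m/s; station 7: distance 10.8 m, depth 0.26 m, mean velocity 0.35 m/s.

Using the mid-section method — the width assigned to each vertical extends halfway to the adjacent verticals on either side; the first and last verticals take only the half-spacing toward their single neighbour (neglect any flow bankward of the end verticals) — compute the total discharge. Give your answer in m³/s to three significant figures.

5.09 m³/s

w_1 = (1.0 − 0.0)/2 = 0.5 m; q_1 = 0.41 × 0.31 × 0.5 = 0.06355 m³/s
w_2 = (3.0 − 0.0)/2 = 1.5 m; q_2 = 0.37 × 0.45 × 1.5 = 0.2498 m³/s
w_3 = (4.1 − 1.0)/2 = 1.55 m; q_3 = 0.67 × 1.01 × 1.55 = 1.049 m³/s
w_4 = (6.6 − 3.0)/2 = 1.8 m; q_4 = 0.57 × 1.08 × 1.8 = 1.108 m³/s
w_5 = (8.0 − 4.1)/2 = 1.95 m; q_5 = 0.73 × 1.19 × 1.95 = 1.694 m³/s
w_6 = (10.8 − 6.6)/2 = 2.1 m; q_6 = 0.45 × 0.85 × 2.1 = 0.8033 m³/s
w_7 = (10.8 − 8.0)/2 = 1.4 m; q_7 = 0.35 × 0.26 × 1.4 = 0.1274 m³/s
Q = Σ qᵢ = 5.095 m³/s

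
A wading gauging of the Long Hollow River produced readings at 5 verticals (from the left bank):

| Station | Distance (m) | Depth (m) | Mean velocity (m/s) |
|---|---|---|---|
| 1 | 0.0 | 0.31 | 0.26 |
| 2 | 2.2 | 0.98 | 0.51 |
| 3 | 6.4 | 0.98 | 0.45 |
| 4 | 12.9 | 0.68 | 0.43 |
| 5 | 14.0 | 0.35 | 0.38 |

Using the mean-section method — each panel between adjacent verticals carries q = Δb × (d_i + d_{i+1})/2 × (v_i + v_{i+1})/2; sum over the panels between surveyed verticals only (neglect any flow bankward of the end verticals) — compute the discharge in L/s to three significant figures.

5130 L/s

Panel 1-2: Δb = 2.2 m, d̄ = (0.31+0.98)/2 = 0.645, v̄ = (0.26+0.51)/2 = 0.385 → q = 2.2×0.645×0.385 = 0.5463 m³/s
Panel 2-3: Δb = 4.2 m, d̄ = (0.98+0.98)/2 = 0.98, v̄ = (0.51+0.45)/2 = 0.48 → q = 4.2×0.98×0.48 = 1.976 m³/s
Panel 3-4: Δb = 6.5 m, d̄ = (0.98+0.68)/2 = 0.83, v̄ = (0.45+0.43)/2 = 0.44 → q = 6.5×0.83×0.44 = 2.374 m³/s
Panel 4-5: Δb = 1.1 m, d̄ = (0.68+0.35)/2 = 0.515, v̄ = (0.43+0.38)/2 = 0.405 → q = 1.1×0.515×0.405 = 0.2294 m³/s
Q = Σ q = 5.125 m³/s
= 5.125 × 1000 = 5125 L/s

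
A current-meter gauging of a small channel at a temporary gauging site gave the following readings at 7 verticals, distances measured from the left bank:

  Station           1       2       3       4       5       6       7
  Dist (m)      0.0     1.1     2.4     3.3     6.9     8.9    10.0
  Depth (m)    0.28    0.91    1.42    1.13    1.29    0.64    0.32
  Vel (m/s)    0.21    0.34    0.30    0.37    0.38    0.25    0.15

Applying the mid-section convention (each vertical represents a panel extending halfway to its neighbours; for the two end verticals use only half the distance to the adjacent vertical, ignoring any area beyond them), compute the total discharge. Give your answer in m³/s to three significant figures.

3.46 m³/s

w_1 = (1.1 − 0.0)/2 = 0.55 m; q_1 = 0.21 × 0.28 × 0.55 = 0.03234 m³/s
w_2 = (2.4 − 0.0)/2 = 1.2 m; q_2 = 0.34 × 0.91 × 1.2 = 0.3713 m³/s
w_3 = (3.3 − 1.1)/2 = 1.1 m; q_3 = 0.30 × 1.42 × 1.1 = 0.4686 m³/s
w_4 = (6.9 − 2.4)/2 = 2.25 m; q_4 = 0.37 × 1.13 × 2.25 = 0.9407 m³/s
w_5 = (8.9 − 3.3)/2 = 2.8 m; q_5 = 0.38 × 1.29 × 2.8 = 1.373 m³/s
w_6 = (10.0 − 6.9)/2 = 1.55 m; q_6 = 0.25 × 0.64 × 1.55 = 0.2480 m³/s
w_7 = (10.0 − 8.9)/2 = 0.55 m; q_7 = 0.15 × 0.32 × 0.55 = 0.02640 m³/s
Q = Σ qᵢ = 3.460 m³/s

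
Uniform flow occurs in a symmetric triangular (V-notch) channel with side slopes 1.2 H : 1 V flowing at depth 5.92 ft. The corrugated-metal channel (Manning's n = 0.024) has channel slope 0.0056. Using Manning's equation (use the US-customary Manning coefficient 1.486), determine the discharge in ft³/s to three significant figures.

A = z·y² = 1.2×5.92² = 42.06 ft²
P = 2y√(1+z²) = 2×5.92×√(1+1.2²) = 18.49 ft
R = A/P = 42.06/18.49 = 2.274 ft
Q = (1.486/n)·A·R^(2/3)·S^(1/2) = (1.486/0.024) × 42.06 × 2.274^(2/3) × 0.0056^(1/2) = 337.0 ft³/s

337 ft³/s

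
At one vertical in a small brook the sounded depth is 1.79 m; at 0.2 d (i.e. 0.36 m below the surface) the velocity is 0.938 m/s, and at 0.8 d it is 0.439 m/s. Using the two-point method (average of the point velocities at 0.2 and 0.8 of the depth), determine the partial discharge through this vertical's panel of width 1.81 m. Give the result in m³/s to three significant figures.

2.23 m³/s

v̄ = (0.938 + 0.439) / 2 = 0.6885 m/s
q = v̄ × d × w = 0.6885 × 1.79 × 1.81 = 2.231 m³/s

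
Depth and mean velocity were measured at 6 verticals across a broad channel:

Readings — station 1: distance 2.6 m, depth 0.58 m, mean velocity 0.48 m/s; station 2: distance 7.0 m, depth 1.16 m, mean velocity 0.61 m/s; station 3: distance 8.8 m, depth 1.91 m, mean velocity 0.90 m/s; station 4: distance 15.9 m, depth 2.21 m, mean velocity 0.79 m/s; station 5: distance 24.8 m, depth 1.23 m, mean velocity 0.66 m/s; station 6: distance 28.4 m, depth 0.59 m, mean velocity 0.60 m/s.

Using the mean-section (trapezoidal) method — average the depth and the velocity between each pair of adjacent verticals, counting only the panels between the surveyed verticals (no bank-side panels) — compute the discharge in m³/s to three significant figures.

Panel 1-2: Δb = 4.4 m, d̄ = (0.58+1.16)/2 = 0.87, v̄ = (0.48+0.61)/2 = 0.545 → q = 4.4×0.87×0.545 = 2.086 m³/s
Panel 2-3: Δb = 1.8 m, d̄ = (1.16+1.91)/2 = 1.535, v̄ = (0.61+0.90)/2 = 0.755 → q = 1.8×1.535×0.755 = 2.086 m³/s
Panel 3-4: Δb = 7.1 m, d̄ = (1.91+2.21)/2 = 2.06, v̄ = (0.90+0.79)/2 = 0.845 → q = 7.1×2.06×0.845 = 12.36 m³/s
Panel 4-5: Δb = 8.9 m, d̄ = (2.21+1.23)/2 = 1.72, v̄ = (0.79+0.66)/2 = 0.725 → q = 8.9×1.72×0.725 = 11.10 m³/s
Panel 5-6: Δb = 3.6 m, d̄ = (1.23+0.59)/2 = 0.91, v̄ = (0.66+0.60)/2 = 0.63 → q = 3.6×0.91×0.63 = 2.064 m³/s
Q = Σ q = 29.69 m³/s

29.7 m³/s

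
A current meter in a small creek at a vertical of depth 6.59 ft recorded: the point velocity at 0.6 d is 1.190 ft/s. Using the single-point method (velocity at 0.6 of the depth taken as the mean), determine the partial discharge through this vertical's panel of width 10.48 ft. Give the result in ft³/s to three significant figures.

v̄ = v₀.₆ = 1.190 ft/s
q = v̄ × d × w = 1.190 × 6.59 × 10.48 = 82.19 ft³/s

82.2 ft³/s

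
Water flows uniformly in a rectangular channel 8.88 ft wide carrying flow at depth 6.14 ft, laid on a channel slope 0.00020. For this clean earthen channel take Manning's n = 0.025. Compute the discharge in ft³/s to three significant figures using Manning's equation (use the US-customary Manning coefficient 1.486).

A = b·y = 8.88 × 6.14 = 54.52 ft²
P = b + 2y = 8.88 + 2×6.14 = 21.16 ft
R = A/P = 54.52/21.16 = 2.577 ft
Q = (1.486/n)·A·R^(2/3)·S^(1/2) = (1.486/0.025) × 54.52 × 2.577^(2/3) × 0.00020^(1/2) = 86.14 ft³/s

86.1 ft³/s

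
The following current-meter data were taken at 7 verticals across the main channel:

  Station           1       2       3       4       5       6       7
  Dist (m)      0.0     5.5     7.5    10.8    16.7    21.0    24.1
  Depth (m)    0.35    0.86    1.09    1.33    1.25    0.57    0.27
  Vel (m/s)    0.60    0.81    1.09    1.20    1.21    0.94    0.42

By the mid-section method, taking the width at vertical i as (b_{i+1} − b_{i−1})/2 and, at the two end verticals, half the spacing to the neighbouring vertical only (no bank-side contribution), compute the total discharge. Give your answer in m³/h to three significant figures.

w_1 = (5.5 − 0.0)/2 = 2.75 m; q_1 = 0.60 × 0.35 × 2.75 = 0.5775 m³/s
w_2 = (7.5 − 0.0)/2 = 3.75 m; q_2 = 0.81 × 0.86 × 3.75 = 2.612 m³/s
w_3 = (10.8 − 5.5)/2 = 2.65 m; q_3 = 1.09 × 1.09 × 2.65 = 3.148 m³/s
w_4 = (16.7 − 7.5)/2 = 4.6 m; q_4 = 1.20 × 1.33 × 4.6 = 7.342 m³/s
w_5 = (21.0 − 10.8)/2 = 5.1 m; q_5 = 1.21 × 1.25 × 5.1 = 7.714 m³/s
w_6 = (24.1 − 16.7)/2 = 3.7 m; q_6 = 0.94 × 0.57 × 3.7 = 1.982 m³/s
w_7 = (24.1 − 21.0)/2 = 1.55 m; q_7 = 0.42 × 0.27 × 1.55 = 0.1758 m³/s
Q = Σ qᵢ = 23.55 m³/s
= 23.55 × 3600 = 84790 m³/h

84800 m³/h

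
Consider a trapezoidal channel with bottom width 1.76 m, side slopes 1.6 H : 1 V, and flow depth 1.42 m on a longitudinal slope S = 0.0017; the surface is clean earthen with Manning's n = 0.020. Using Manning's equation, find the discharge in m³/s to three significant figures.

A = (b + z·y)·y = (1.76 + 1.6×1.42)×1.42 = 5.725 m²
P = b + 2y√(1+z²) = 1.76 + 2×1.42×√(1+1.6²) = 7.119 m
R = A/P = 5.725/7.119 = 0.8043 m
Q = (1/n)·A·R^(2/3)·S^(1/2) = (1/0.020) × 5.725 × 0.8043^(2/3) × 0.0017^(1/2) = 10.21 m³/s

10.2 m³/s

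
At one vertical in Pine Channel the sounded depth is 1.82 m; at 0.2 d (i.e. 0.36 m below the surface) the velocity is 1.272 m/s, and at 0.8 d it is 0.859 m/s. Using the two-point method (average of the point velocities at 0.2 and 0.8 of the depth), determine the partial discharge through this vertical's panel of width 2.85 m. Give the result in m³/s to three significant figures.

v̄ = (1.272 + 0.859) / 2 = 1.066 m/s
q = v̄ × d × w = 1.066 × 1.82 × 2.85 = 5.527 m³/s

5.53 m³/s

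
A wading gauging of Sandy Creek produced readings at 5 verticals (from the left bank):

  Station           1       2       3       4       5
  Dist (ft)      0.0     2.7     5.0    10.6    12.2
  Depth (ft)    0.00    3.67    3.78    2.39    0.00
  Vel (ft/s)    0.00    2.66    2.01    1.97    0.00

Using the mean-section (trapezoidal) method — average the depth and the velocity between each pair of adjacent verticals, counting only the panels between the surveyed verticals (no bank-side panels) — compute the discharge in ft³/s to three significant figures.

Panel 1-2: Δb = 2.7 ft, d̄ = (0.00+3.67)/2 = 1.835, v̄ = (0.00+2.66)/2 = 1.33 → q = 2.7×1.835×1.33 = 6.589 ft³/s
Panel 2-3: Δb = 2.3 ft, d̄ = (3.67+3.78)/2 = 3.725, v̄ = (2.66+2.01)/2 = 2.335 → q = 2.3×3.725×2.335 = 20.01 ft³/s
Panel 3-4: Δb = 5.6 ft, d̄ = (3.78+2.39)/2 = 3.085, v̄ = (2.01+1.97)/2 = 1.99 → q = 5.6×3.085×1.99 = 34.38 ft³/s
Panel 4-5: Δb = 1.6 ft, d̄ = (2.39+0.00)/2 = 1.195, v̄ = (1.97+0.00)/2 = 0.985 → q = 1.6×1.195×0.985 = 1.883 ft³/s
Q = Σ q = 62.86 ft³/s

62.9 ft³/s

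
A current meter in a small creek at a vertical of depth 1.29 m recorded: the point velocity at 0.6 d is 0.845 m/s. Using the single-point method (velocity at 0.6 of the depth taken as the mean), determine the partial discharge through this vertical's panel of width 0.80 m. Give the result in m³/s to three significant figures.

v̄ = v₀.₆ = 0.845 m/s
q = v̄ × d × w = 0.8450 × 1.29 × 0.80 = 0.8720 m³/s

0.872 m³/s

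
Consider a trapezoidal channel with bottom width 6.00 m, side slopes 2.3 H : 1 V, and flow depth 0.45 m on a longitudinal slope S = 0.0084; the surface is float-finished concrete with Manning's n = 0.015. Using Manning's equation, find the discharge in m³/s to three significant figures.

A = (b + z·y)·y = (6.00 + 2.3×0.45)×0.45 = 3.166 m²
P = b + 2y√(1+z²) = 6.00 + 2×0.45×√(1+2.3²) = 8.257 m
R = A/P = 3.166/8.257 = 0.3834 m
Q = (1/n)·A·R^(2/3)·S^(1/2) = (1/0.015) × 3.166 × 0.3834^(2/3) × 0.0084^(1/2) = 10.21 m³/s

10.2 m³/s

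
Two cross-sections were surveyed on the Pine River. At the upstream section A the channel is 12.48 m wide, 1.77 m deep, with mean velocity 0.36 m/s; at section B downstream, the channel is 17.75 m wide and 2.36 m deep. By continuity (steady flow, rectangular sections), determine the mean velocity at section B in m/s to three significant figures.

Q = A₁V₁ = (12.48×1.77) × 0.36 = 7.952 m³/s
A₂ = 17.75 × 2.36 = 41.89 m²
V₂ = Q/A₂ = 7.952/41.89 = 0.1898 m/s

0.190 m/s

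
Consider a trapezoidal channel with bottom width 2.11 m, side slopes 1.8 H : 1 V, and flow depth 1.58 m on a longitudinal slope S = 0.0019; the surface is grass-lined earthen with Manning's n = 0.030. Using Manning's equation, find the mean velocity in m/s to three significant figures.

A = (b + z·y)·y = (2.11 + 1.8×1.58)×1.58 = 7.827 m²
P = b + 2y√(1+z²) = 2.11 + 2×1.58×√(1+1.8²) = 8.617 m
R = A/P = 7.827/8.617 = 0.9084 m
Q = (1/n)·A·R^(2/3)·S^(1/2) = (1/0.030) × 7.827 × 0.9084^(2/3) × 0.0019^(1/2) = 10.67 m³/s
V = Q/A = 10.67/7.827 = 1.363 m/s

1.36 m/s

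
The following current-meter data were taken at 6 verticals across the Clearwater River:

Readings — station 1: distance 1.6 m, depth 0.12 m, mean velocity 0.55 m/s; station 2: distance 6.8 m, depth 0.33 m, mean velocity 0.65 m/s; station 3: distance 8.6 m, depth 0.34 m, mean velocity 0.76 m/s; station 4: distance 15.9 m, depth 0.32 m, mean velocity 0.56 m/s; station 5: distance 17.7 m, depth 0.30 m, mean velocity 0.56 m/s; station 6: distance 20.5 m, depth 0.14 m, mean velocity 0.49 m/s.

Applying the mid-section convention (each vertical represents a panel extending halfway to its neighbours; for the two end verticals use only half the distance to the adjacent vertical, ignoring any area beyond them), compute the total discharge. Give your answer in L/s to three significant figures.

w_1 = (6.8 − 1.6)/2 = 2.6 m; q_1 = 0.55 × 0.12 × 2.6 = 0.1716 m³/s
w_2 = (8.6 − 1.6)/2 = 3.5 m; q_2 = 0.65 × 0.33 × 3.5 = 0.7508 m³/s
w_3 = (15.9 − 6.8)/2 = 4.55 m; q_3 = 0.76 × 0.34 × 4.55 = 1.176 m³/s
w_4 = (17.7 − 8.6)/2 = 4.55 m; q_4 = 0.56 × 0.32 × 4.55 = 0.8154 m³/s
w_5 = (20.5 − 15.9)/2 = 2.3 m; q_5 = 0.56 × 0.30 × 2.3 = 0.3864 m³/s
w_6 = (20.5 − 17.7)/2 = 1.4 m; q_6 = 0.49 × 0.14 × 1.4 = 0.09604 m³/s
Q = Σ qᵢ = 3.396 m³/s
= 3.396 × 1000 = 3396 L/s

3400 L/s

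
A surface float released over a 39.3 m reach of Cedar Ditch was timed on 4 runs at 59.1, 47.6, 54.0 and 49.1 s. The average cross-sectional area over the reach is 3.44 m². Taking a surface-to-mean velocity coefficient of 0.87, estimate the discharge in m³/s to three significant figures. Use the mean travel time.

t̄ = (59.1 + 47.6 + 54.0 + 49.1) / 4 = 52.45 s
v_surface = L / t̄ = 39.3 / 52.45 = 0.7493 m/s
v_mean = 0.87 × 0.7493 = 0.6519 m/s
Q = A × v_mean = 3.44 × 0.6519 = 2.242 m³/s

2.24 m³/s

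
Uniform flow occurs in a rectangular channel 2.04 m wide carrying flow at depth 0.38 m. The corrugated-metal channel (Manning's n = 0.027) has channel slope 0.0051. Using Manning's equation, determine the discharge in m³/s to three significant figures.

A = b·y = 2.04 × 0.38 = 0.7752 m²
P = b + 2y = 2.04 + 2×0.38 = 2.800 m
R = A/P = 0.7752/2.800 = 0.2769 m
Q = (1/n)·A·R^(2/3)·S^(1/2) = (1/0.027) × 0.7752 × 0.2769^(2/3) × 0.0051^(1/2) = 0.8710 m³/s

0.871 m³/s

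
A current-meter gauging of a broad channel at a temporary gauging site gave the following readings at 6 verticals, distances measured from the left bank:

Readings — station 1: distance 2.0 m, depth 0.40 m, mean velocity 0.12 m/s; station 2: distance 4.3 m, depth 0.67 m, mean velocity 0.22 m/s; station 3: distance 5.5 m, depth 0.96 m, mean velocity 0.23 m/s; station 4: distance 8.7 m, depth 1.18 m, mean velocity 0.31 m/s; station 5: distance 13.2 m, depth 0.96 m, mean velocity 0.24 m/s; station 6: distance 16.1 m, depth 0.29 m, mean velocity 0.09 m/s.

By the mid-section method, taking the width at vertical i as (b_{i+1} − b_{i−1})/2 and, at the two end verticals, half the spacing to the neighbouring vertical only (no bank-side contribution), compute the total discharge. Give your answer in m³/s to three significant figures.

w_1 = (4.3 − 2.0)/2 = 1.15 m; q_1 = 0.12 × 0.40 × 1.15 = 0.05520 m³/s
w_2 = (5.5 − 2.0)/2 = 1.75 m; q_2 = 0.22 × 0.67 × 1.75 = 0.2580 m³/s
w_3 = (8.7 − 4.3)/2 = 2.2 m; q_3 = 0.23 × 0.96 × 2.2 = 0.4858 m³/s
w_4 = (13.2 − 5.5)/2 = 3.85 m; q_4 = 0.31 × 1.18 × 3.85 = 1.408 m³/s
w_5 = (16.1 − 8.7)/2 = 3.7 m; q_5 = 0.24 × 0.96 × 3.7 = 0.8525 m³/s
w_6 = (16.1 − 13.2)/2 = 1.45 m; q_6 = 0.09 × 0.29 × 1.45 = 0.03785 m³/s
Q = Σ qᵢ = 3.098 m³/s

3.10 m³/s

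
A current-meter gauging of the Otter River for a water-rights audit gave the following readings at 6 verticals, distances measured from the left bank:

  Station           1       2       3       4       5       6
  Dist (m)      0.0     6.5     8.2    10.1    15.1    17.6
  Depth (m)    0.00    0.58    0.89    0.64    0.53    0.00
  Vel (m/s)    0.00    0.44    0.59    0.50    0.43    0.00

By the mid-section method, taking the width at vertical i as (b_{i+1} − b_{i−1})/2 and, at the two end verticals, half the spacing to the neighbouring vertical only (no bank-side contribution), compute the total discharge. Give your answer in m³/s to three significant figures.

w_2 = (8.2 − 0.0)/2 = 4.1 m; q_2 = 0.44 × 0.58 × 4.1 = 1.046 m³/s
w_3 = (10.1 − 6.5)/2 = 1.8 m; q_3 = 0.59 × 0.89 × 1.8 = 0.9452 m³/s
w_4 = (15.1 − 8.2)/2 = 3.45 m; q_4 = 0.50 × 0.64 × 3.45 = 1.104 m³/s
w_5 = (17.6 − 10.1)/2 = 3.75 m; q_5 = 0.43 × 0.53 × 3.75 = 0.8546 m³/s
Stations 1, 6 contribute zero (depth or velocity is 0).
Q = Σ qᵢ = 3.950 m³/s

3.95 m³/s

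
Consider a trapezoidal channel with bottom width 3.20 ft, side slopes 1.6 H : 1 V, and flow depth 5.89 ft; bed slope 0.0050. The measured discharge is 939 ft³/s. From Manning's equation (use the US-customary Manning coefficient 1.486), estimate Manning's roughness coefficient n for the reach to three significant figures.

A = (b + z·y)·y = (3.20 + 1.6×5.89)×5.89 = 74.36 ft²
P = b + 2y√(1+z²) = 3.20 + 2×5.89×√(1+1.6²) = 25.43 ft
R = A/P = 74.36/25.43 = 2.924 ft
n = (1.486/Q)·A·R^(2/3)·S^(1/2) = (1.486/939) × 74.36 × 2.045 × 0.07071 = 0.01702

0.0170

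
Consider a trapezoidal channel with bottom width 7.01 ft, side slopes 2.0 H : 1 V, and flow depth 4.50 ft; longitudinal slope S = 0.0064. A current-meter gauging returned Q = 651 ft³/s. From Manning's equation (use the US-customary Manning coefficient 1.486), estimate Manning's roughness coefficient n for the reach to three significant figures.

A = (b + z·y)·y = (7.01 + 2.0×4.50)×4.50 = 72.05 ft²
P = b + 2y√(1+z²) = 7.01 + 2×4.50×√(1+2.0²) = 27.13 ft
R = A/P = 72.05/27.13 = 2.655 ft
n = (1.486/Q)·A·R^(2/3)·S^(1/2) = (1.486/651) × 72.05 × 1.917 × 0.08000 = 0.02523

0.0252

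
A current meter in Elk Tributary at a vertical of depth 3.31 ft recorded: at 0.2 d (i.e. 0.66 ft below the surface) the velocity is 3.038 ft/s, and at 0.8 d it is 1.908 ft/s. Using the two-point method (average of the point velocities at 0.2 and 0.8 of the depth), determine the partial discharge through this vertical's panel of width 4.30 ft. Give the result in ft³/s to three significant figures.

v̄ = (3.038 + 1.908) / 2 = 2.473 ft/s
q = v̄ × d × w = 2.473 × 3.31 × 4.30 = 35.20 ft³/s

35.2 ft³/s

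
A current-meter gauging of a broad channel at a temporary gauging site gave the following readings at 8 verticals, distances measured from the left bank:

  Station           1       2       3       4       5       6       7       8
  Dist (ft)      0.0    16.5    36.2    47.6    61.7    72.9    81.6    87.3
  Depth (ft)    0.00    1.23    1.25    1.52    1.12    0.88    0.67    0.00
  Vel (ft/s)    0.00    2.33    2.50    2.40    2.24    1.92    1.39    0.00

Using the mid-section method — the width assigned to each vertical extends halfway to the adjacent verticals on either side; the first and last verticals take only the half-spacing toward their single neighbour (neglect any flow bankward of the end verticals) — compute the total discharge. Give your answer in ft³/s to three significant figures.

202 ft³/s

w_2 = (36.2 − 0.0)/2 = 18.1 ft; q_2 = 2.33 × 1.23 × 18.1 = 51.87 ft³/s
w_3 = (47.6 − 16.5)/2 = 15.55 ft; q_3 = 2.50 × 1.25 × 15.55 = 48.59 ft³/s
w_4 = (61.7 − 36.2)/2 = 12.75 ft; q_4 = 2.40 × 1.52 × 12.75 = 46.51 ft³/s
w_5 = (72.9 − 47.6)/2 = 12.65 ft; q_5 = 2.24 × 1.12 × 12.65 = 31.74 ft³/s
w_6 = (81.6 − 61.7)/2 = 9.95 ft; q_6 = 1.92 × 0.88 × 9.95 = 16.81 ft³/s
w_7 = (87.3 − 72.9)/2 = 7.2 ft; q_7 = 1.39 × 0.67 × 7.2 = 6.705 ft³/s
Stations 1, 8 contribute zero (depth or velocity is 0).
Q = Σ qᵢ = 202.2 ft³/s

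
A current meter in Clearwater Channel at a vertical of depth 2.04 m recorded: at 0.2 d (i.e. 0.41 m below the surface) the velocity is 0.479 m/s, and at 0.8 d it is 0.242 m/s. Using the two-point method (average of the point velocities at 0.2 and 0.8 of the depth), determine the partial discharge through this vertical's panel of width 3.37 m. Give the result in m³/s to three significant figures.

v̄ = (0.479 + 0.242) / 2 = 0.3605 m/s
q = v̄ × d × w = 0.3605 × 2.04 × 3.37 = 2.478 m³/s

2.48 m³/s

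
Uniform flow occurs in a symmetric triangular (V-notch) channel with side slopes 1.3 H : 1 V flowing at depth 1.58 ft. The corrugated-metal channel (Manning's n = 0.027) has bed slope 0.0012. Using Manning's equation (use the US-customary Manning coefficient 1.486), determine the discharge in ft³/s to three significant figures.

A = z·y² = 1.3×1.58² = 3.245 ft²
P = 2y√(1+z²) = 2×1.58×√(1+1.3²) = 5.183 ft
R = A/P = 3.245/5.183 = 0.6262 ft
Q = (1.486/n)·A·R^(2/3)·S^(1/2) = (1.486/0.027) × 3.245 × 0.6262^(2/3) × 0.0012^(1/2) = 4.529 ft³/s

4.53 ft³/s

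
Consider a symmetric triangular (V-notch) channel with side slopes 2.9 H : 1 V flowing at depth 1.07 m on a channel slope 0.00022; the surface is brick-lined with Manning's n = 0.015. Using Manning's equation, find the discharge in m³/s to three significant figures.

A = z·y² = 2.9×1.07² = 3.320 m²
P = 2y√(1+z²) = 2×1.07×√(1+2.9²) = 6.565 m
R = A/P = 3.320/6.565 = 0.5058 m
Q = (1/n)·A·R^(2/3)·S^(1/2) = (1/0.015) × 3.320 × 0.5058^(2/3) × 0.00022^(1/2) = 2.084 m³/s

2.08 m³/s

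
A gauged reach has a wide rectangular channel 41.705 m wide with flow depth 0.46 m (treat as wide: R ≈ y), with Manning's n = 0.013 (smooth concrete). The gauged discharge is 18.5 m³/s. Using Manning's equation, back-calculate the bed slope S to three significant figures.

0.000443

A = b·y = 41.705 × 0.46 = 19.18 m²
Wide channel: R ≈ y = 0.46 m
S = (Q·n / (1·A·R^(2/3)))² = (18.5×0.013 / (1×19.18×0.5959))² = 0.0004426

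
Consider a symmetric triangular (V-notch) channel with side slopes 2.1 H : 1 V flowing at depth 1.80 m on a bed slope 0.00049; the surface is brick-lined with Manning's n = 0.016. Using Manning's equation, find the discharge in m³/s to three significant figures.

8.20 m³/s

A = z·y² = 2.1×1.80² = 6.804 m²
P = 2y√(1+z²) = 2×1.80×√(1+2.1²) = 8.373 m
R = A/P = 6.804/8.373 = 0.8126 m
Q = (1/n)·A·R^(2/3)·S^(1/2) = (1/0.016) × 6.804 × 0.8126^(2/3) × 0.00049^(1/2) = 8.197 m³/s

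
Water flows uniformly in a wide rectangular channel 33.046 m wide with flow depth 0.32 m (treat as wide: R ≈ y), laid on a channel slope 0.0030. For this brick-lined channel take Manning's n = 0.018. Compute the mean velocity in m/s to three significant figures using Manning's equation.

1.42 m/s

A = b·y = 33.046 × 0.32 = 10.57 m²
Wide channel: R ≈ y = 0.32 m
Q = (1/n)·A·R^(2/3)·S^(1/2) = (1/0.018) × 10.57 × 0.3200^(2/3) × 0.0030^(1/2) = 15.05 m³/s
V = Q/A = 15.05/10.57 = 1.424 m/s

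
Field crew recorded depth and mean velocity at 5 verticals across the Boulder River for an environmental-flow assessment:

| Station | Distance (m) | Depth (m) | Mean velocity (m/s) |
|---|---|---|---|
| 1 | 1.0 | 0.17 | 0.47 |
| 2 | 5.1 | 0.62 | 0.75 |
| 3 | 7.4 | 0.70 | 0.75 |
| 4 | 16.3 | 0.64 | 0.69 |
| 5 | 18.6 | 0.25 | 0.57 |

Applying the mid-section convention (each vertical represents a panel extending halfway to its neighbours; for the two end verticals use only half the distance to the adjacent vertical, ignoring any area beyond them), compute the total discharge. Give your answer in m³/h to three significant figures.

26000 m³/h

w_1 = (5.1 − 1.0)/2 = 2.05 m; q_1 = 0.47 × 0.17 × 2.05 = 0.1638 m³/s
w_2 = (7.4 − 1.0)/2 = 3.2 m; q_2 = 0.75 × 0.62 × 3.2 = 1.488 m³/s
w_3 = (16.3 − 5.1)/2 = 5.6 m; q_3 = 0.75 × 0.70 × 5.6 = 2.940 m³/s
w_4 = (18.6 − 7.4)/2 = 5.6 m; q_4 = 0.69 × 0.64 × 5.6 = 2.473 m³/s
w_5 = (18.6 − 16.3)/2 = 1.15 m; q_5 = 0.57 × 0.25 × 1.15 = 0.1639 m³/s
Q = Σ qᵢ = 7.229 m³/s
= 7.229 × 3600 = 26020 m³/h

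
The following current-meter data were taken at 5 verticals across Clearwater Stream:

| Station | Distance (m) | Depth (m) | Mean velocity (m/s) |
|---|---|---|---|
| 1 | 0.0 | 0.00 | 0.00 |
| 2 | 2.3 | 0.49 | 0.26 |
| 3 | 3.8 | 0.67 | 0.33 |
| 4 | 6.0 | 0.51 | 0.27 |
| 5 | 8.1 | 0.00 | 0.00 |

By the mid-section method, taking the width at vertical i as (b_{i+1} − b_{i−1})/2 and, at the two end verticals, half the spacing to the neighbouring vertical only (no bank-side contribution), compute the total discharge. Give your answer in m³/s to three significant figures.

w_2 = (3.8 − 0.0)/2 = 1.9 m; q_2 = 0.26 × 0.49 × 1.9 = 0.2421 m³/s
w_3 = (6.0 − 2.3)/2 = 1.85 m; q_3 = 0.33 × 0.67 × 1.85 = 0.4090 m³/s
w_4 = (8.1 − 3.8)/2 = 2.15 m; q_4 = 0.27 × 0.51 × 2.15 = 0.2961 m³/s
Stations 1, 5 contribute zero (depth or velocity is 0).
Q = Σ qᵢ = 0.9472 m³/s

0.947 m³/s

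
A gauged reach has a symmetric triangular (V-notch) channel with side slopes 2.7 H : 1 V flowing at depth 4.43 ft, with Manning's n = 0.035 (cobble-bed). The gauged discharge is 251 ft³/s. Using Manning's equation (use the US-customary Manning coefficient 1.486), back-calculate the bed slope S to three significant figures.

A = z·y² = 2.7×4.43² = 52.99 ft²
P = 2y√(1+z²) = 2×4.43×√(1+2.7²) = 25.51 ft
R = A/P = 52.99/25.51 = 2.077 ft
S = (Q·n / (1.486·A·R^(2/3)))² = (251×0.035 / (1.486×52.99×1.628))² = 0.004697

0.00470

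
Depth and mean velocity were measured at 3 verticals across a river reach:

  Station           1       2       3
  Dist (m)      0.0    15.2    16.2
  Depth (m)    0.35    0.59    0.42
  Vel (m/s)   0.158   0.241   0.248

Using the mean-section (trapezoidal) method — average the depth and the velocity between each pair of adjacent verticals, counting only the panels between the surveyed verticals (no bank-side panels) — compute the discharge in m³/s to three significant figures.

1.55 m³/s

Panel 1-2: Δb = 15.2 m, d̄ = (0.35+0.59)/2 = 0.47, v̄ = (0.158+0.241)/2 = 0.1995 → q = 15.2×0.47×0.1995 = 1.425 m³/s
Panel 2-3: Δb = 1 m, d̄ = (0.59+0.42)/2 = 0.505, v̄ = (0.241+0.248)/2 = 0.2445 → q = 1×0.505×0.2445 = 0.1235 m³/s
Q = Σ q = 1.549 m³/s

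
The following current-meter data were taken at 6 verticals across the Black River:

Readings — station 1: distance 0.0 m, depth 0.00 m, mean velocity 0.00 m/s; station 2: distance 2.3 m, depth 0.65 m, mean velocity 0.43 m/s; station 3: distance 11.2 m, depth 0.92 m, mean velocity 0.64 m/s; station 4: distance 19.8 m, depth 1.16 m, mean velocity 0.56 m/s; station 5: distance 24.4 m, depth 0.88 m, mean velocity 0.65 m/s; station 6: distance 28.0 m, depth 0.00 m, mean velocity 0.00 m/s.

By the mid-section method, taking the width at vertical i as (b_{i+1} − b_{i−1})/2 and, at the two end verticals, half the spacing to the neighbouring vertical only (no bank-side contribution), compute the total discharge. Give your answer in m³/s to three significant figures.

w_2 = (11.2 − 0.0)/2 = 5.6 m; q_2 = 0.43 × 0.65 × 5.6 = 1.565 m³/s
w_3 = (19.8 − 2.3)/2 = 8.75 m; q_3 = 0.64 × 0.92 × 8.75 = 5.152 m³/s
w_4 = (24.4 − 11.2)/2 = 6.6 m; q_4 = 0.56 × 1.16 × 6.6 = 4.287 m³/s
w_5 = (28.0 − 19.8)/2 = 4.1 m; q_5 = 0.65 × 0.88 × 4.1 = 2.345 m³/s
Stations 1, 6 contribute zero (depth or velocity is 0).
Q = Σ qᵢ = 13.35 m³/s

13.3 m³/s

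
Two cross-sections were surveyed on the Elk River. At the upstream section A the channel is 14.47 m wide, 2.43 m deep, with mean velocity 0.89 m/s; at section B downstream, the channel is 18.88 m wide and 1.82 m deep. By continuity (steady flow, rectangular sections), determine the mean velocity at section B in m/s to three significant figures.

Q = A₁V₁ = (14.47×2.43) × 0.89 = 31.29 m³/s
A₂ = 18.88 × 1.82 = 34.36 m²
V₂ = Q/A₂ = 31.29/34.36 = 0.9107 m/s

0.911 m/s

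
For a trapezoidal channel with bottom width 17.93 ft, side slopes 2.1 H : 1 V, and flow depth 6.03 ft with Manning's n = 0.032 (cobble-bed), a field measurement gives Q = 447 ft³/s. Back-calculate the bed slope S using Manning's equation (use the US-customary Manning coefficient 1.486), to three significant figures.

0.000427

A = (b + z·y)·y = (17.93 + 2.1×6.03)×6.03 = 184.5 ft²
P = b + 2y√(1+z²) = 17.93 + 2×6.03×√(1+2.1²) = 45.98 ft
R = A/P = 184.5/45.98 = 4.012 ft
S = (Q·n / (1.486·A·R^(2/3)))² = (447×0.032 / (1.486×184.5×2.525))² = 0.0004271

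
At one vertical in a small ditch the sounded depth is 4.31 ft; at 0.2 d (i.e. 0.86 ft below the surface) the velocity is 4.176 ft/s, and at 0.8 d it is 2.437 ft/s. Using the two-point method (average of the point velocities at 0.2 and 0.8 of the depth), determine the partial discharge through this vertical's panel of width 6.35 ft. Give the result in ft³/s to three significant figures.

90.5 ft³/s

v̄ = (4.176 + 2.437) / 2 = 3.307 ft/s
q = v̄ × d × w = 3.307 × 4.31 × 6.35 = 90.49 ft³/s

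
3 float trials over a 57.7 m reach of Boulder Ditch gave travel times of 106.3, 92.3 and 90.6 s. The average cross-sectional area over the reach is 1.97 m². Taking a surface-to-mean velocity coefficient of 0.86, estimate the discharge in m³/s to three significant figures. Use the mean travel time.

t̄ = (106.3 + 92.3 + 90.6) / 3 = 96.4 s
v_surface = L / t̄ = 57.7 / 96.4 = 0.5985 m/s
v_mean = 0.86 × 0.5985 = 0.5148 m/s
Q = A × v_mean = 1.97 × 0.5148 = 1.014 m³/s

1.01 m³/s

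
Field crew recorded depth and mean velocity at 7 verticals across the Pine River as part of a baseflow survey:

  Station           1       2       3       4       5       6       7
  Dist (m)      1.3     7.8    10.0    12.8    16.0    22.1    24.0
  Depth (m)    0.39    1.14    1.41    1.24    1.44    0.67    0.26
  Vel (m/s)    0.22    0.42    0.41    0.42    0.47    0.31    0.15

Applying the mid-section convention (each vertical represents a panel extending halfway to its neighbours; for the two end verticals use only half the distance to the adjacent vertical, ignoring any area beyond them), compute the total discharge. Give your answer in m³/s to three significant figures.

w_1 = (7.8 − 1.3)/2 = 3.25 m; q_1 = 0.22 × 0.39 × 3.25 = 0.2789 m³/s
w_2 = (10.0 − 1.3)/2 = 4.35 m; q_2 = 0.42 × 1.14 × 4.35 = 2.083 m³/s
w_3 = (12.8 − 7.8)/2 = 2.5 m; q_3 = 0.41 × 1.41 × 2.5 = 1.445 m³/s
w_4 = (16.0 − 10.0)/2 = 3 m; q_4 = 0.42 × 1.24 × 3 = 1.562 m³/s
w_5 = (22.1 − 12.8)/2 = 4.65 m; q_5 = 0.47 × 1.44 × 4.65 = 3.147 m³/s
w_6 = (24.0 − 16.0)/2 = 4 m; q_6 = 0.31 × 0.67 × 4 = 0.8308 m³/s
w_7 = (24.0 − 22.1)/2 = 0.95 m; q_7 = 0.15 × 0.26 × 0.95 = 0.03705 m³/s
Q = Σ qᵢ = 9.384 m³/s

9.38 m³/s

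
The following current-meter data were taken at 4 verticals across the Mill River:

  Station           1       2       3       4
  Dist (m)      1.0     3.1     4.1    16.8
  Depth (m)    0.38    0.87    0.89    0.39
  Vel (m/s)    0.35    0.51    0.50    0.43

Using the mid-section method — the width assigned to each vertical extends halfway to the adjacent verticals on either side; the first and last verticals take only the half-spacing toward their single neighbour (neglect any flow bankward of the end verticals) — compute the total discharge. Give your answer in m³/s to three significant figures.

w_1 = (3.1 − 1.0)/2 = 1.05 m; q_1 = 0.35 × 0.38 × 1.05 = 0.1397 m³/s
w_2 = (4.1 − 1.0)/2 = 1.55 m; q_2 = 0.51 × 0.87 × 1.55 = 0.6877 m³/s
w_3 = (16.8 − 3.1)/2 = 6.85 m; q_3 = 0.50 × 0.89 × 6.85 = 3.048 m³/s
w_4 = (16.8 − 4.1)/2 = 6.35 m; q_4 = 0.43 × 0.39 × 6.35 = 1.065 m³/s
Q = Σ qᵢ = 4.941 m³/s

4.94 m³/s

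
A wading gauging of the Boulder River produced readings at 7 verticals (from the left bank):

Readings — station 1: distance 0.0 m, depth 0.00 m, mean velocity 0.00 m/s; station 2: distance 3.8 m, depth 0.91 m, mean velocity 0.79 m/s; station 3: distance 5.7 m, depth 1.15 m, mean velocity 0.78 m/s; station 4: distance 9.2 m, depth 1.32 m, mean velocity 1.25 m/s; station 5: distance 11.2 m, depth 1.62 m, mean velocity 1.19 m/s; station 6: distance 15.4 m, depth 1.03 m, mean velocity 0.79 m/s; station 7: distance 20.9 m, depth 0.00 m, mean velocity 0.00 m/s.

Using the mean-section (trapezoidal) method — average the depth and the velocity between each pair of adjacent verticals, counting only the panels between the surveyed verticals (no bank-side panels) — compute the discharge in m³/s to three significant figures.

Panel 1-2: Δb = 3.8 m, d̄ = (0.00+0.91)/2 = 0.455, v̄ = (0.00+0.79)/2 = 0.395 → q = 3.8×0.455×0.395 = 0.6830 m³/s
Panel 2-3: Δb = 1.9 m, d̄ = (0.91+1.15)/2 = 1.03, v̄ = (0.79+0.78)/2 = 0.785 → q = 1.9×1.03×0.785 = 1.536 m³/s
Panel 3-4: Δb = 3.5 m, d̄ = (1.15+1.32)/2 = 1.235, v̄ = (0.78+1.25)/2 = 1.015 → q = 3.5×1.235×1.015 = 4.387 m³/s
Panel 4-5: Δb = 2 m, d̄ = (1.32+1.62)/2 = 1.47, v̄ = (1.25+1.19)/2 = 1.22 → q = 2×1.47×1.22 = 3.587 m³/s
Panel 5-6: Δb = 4.2 m, d̄ = (1.62+1.03)/2 = 1.325, v̄ = (1.19+0.79)/2 = 0.99 → q = 4.2×1.325×0.99 = 5.509 m³/s
Panel 6-7: Δb = 5.5 m, d̄ = (1.03+0.00)/2 = 0.515, v̄ = (0.79+0.00)/2 = 0.395 → q = 5.5×0.515×0.395 = 1.119 m³/s
Q = Σ q = 16.82 m³/s

16.8 m³/s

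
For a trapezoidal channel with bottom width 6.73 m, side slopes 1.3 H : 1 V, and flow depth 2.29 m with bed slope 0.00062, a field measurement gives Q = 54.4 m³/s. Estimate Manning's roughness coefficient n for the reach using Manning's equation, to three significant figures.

0.0137

A = (b + z·y)·y = (6.73 + 1.3×2.29)×2.29 = 22.23 m²
P = b + 2y√(1+z²) = 6.73 + 2×2.29×√(1+1.3²) = 14.24 m
R = A/P = 22.23/14.24 = 1.561 m
n = (1/Q)·A·R^(2/3)·S^(1/2) = (1/54.4) × 22.23 × 1.346 × 0.02490 = 0.01369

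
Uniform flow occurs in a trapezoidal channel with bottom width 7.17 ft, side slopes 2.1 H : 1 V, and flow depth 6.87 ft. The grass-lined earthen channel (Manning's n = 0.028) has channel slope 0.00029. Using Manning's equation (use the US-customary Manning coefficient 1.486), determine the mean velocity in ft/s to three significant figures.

2.20 ft/s

A = (b + z·y)·y = (7.17 + 2.1×6.87)×6.87 = 148.4 ft²
P = b + 2y√(1+z²) = 7.17 + 2×6.87×√(1+2.1²) = 39.13 ft
R = A/P = 148.4/39.13 = 3.792 ft
Q = (1.486/n)·A·R^(2/3)·S^(1/2) = (1.486/0.028) × 148.4 × 3.792^(2/3) × 0.00029^(1/2) = 326.1 ft³/s
V = Q/A = 326.1/148.4 = 2.198 ft/s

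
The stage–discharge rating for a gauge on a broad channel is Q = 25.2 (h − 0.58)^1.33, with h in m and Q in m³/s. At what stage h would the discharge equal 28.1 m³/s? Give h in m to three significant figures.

h − h₀ = (Q/C)^(1/b) = (28.1/25.2)^(1/1.33) = 1.085 m
h = 0.58 + 1.085 = 1.665 m

1.67 m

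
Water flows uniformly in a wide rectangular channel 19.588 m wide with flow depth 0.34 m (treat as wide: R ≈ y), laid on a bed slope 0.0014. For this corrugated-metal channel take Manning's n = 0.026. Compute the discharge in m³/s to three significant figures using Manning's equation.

A = b·y = 19.588 × 0.34 = 6.660 m²
Wide channel: R ≈ y = 0.34 m
Q = (1/n)·A·R^(2/3)·S^(1/2) = (1/0.026) × 6.660 × 0.3400^(2/3) × 0.0014^(1/2) = 4.669 m³/s

4.67 m³/s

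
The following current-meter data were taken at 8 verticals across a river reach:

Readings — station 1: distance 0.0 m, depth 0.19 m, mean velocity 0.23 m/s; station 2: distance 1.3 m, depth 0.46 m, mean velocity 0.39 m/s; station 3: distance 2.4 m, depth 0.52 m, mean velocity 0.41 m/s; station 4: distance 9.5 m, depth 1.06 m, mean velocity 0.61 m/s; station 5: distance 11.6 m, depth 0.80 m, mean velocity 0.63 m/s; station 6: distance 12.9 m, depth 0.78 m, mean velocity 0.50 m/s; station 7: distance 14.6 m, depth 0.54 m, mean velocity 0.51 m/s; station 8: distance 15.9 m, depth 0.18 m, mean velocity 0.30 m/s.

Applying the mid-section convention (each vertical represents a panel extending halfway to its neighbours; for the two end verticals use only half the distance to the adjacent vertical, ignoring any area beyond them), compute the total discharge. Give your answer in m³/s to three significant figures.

5.98 m³/s

w_1 = (1.3 − 0.0)/2 = 0.65 m; q_1 = 0.23 × 0.19 × 0.65 = 0.02841 m³/s
w_2 = (2.4 − 0.0)/2 = 1.2 m; q_2 = 0.39 × 0.46 × 1.2 = 0.2153 m³/s
w_3 = (9.5 − 1.3)/2 = 4.1 m; q_3 = 0.41 × 0.52 × 4.1 = 0.8741 m³/s
w_4 = (11.6 − 2.4)/2 = 4.6 m; q_4 = 0.61 × 1.06 × 4.6 = 2.974 m³/s
w_5 = (12.9 − 9.5)/2 = 1.7 m; q_5 = 0.63 × 0.80 × 1.7 = 0.8568 m³/s
w_6 = (14.6 − 11.6)/2 = 1.5 m; q_6 = 0.50 × 0.78 × 1.5 = 0.5850 m³/s
w_7 = (15.9 − 12.9)/2 = 1.5 m; q_7 = 0.51 × 0.54 × 1.5 = 0.4131 m³/s
w_8 = (15.9 − 14.6)/2 = 0.65 m; q_8 = 0.30 × 0.18 × 0.65 = 0.03510 m³/s
Q = Σ qᵢ = 5.982 m³/s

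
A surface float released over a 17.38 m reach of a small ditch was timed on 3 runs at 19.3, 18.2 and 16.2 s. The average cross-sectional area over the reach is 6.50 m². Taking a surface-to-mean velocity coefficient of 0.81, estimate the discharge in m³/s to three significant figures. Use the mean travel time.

5.11 m³/s

t̄ = (19.3 + 18.2 + 16.2) / 3 = 17.9 s
v_surface = L / t̄ = 17.38 / 17.9 = 0.9709 m/s
v_mean = 0.81 × 0.9709 = 0.7865 m/s
Q = A × v_mean = 6.50 × 0.7865 = 5.112 m³/s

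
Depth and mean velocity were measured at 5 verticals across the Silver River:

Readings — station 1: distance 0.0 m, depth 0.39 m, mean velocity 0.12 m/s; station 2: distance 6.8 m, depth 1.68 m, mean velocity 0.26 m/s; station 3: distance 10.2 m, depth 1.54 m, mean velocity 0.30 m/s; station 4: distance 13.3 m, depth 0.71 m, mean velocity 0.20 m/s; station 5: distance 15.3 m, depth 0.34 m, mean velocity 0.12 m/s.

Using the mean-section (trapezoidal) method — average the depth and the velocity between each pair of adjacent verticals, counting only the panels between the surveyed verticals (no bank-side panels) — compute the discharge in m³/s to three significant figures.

Panel 1-2: Δb = 6.8 m, d̄ = (0.39+1.68)/2 = 1.035, v̄ = (0.12+0.26)/2 = 0.19 → q = 6.8×1.035×0.19 = 1.337 m³/s
Panel 2-3: Δb = 3.4 m, d̄ = (1.68+1.54)/2 = 1.61, v̄ = (0.26+0.30)/2 = 0.28 → q = 3.4×1.61×0.28 = 1.533 m³/s
Panel 3-4: Δb = 3.1 m, d̄ = (1.54+0.71)/2 = 1.125, v̄ = (0.30+0.20)/2 = 0.25 → q = 3.1×1.125×0.25 = 0.8719 m³/s
Panel 4-5: Δb = 2 m, d̄ = (0.71+0.34)/2 = 0.525, v̄ = (0.20+0.12)/2 = 0.16 → q = 2×0.525×0.16 = 0.1680 m³/s
Q = Σ q = 3.910 m³/s

3.91 m³/s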